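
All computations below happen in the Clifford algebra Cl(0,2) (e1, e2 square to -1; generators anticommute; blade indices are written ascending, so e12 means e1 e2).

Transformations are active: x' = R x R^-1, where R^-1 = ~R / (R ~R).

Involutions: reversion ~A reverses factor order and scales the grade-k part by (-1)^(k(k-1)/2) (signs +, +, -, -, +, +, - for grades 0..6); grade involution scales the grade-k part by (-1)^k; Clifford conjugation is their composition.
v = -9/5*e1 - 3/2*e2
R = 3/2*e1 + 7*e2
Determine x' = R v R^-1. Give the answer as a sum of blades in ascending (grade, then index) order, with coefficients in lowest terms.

~R = 3/2*e1 + 7*e2, and R ~R = -205/4, so R^-1 = ~R / (-205/4).
R v = 66/5 + 207/20*e12
Answer: 1053/1025*e1 - 4317/2050*e2


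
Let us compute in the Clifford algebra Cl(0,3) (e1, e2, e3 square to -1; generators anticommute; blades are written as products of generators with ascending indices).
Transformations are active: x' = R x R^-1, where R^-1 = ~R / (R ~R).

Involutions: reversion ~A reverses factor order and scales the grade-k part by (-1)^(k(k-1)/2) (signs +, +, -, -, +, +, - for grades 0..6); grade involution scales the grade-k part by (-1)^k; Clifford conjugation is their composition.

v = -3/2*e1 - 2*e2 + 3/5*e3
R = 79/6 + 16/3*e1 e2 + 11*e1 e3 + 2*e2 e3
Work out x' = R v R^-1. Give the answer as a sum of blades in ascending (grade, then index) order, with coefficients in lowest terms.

~R = 79/6 - 16/3*e1 e2 - 11*e1 e3 - 2*e2 e3, and R ~R = 11765/36, so R^-1 = ~R / (11765/36).
R v = -941/60*e1 - 533/15*e2 - 63/5*e3 + 111/5*e1 e2 e3
Answer: 11953/23530*e1 - 27738/11765*e2 - 10479/11765*e3


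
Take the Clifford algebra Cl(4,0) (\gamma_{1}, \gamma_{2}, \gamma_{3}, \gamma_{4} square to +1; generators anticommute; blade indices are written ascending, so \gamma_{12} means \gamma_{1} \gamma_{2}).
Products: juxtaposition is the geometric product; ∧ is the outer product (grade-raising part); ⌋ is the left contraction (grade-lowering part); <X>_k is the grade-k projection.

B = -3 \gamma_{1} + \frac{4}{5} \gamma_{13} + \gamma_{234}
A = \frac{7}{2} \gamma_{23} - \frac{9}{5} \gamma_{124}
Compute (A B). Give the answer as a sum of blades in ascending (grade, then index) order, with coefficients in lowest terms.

step 1: -\frac{7}{2} \gamma_{4} + \frac{14}{5} \gamma_{12} - \frac{9}{5} \gamma_{13} + \frac{27}{5} \gamma_{24} - \frac{21}{2} \gamma_{123} + \frac{36}{25} \gamma_{234}
Answer: -\frac{7}{2} \gamma_{4} + \frac{14}{5} \gamma_{12} - \frac{9}{5} \gamma_{13} + \frac{27}{5} \gamma_{24} - \frac{21}{2} \gamma_{123} + \frac{36}{25} \gamma_{234}


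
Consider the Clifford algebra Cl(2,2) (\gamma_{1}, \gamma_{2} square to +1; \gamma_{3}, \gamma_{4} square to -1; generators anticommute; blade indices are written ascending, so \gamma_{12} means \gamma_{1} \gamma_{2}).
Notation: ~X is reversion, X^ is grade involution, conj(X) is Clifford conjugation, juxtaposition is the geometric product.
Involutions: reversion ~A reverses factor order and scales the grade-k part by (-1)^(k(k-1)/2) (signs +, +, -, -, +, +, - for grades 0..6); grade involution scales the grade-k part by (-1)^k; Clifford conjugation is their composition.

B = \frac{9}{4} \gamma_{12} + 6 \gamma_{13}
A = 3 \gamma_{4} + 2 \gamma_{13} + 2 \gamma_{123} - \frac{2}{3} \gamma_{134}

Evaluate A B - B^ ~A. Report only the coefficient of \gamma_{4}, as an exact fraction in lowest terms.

first term: 12 - 12 \gamma_{2} - \frac{9}{2} \gamma_{3} - 4 \gamma_{4} + \frac{9}{2} \gamma_{23} + \frac{27}{4} \gamma_{124} + 18 \gamma_{134} - \frac{3}{2} \gamma_{234}
second term: -12 + 12 \gamma_{2} + \frac{9}{2} \gamma_{3} + 4 \gamma_{4} + \frac{9}{2} \gamma_{23} + \frac{27}{4} \gamma_{124} + 18 \gamma_{134} - \frac{3}{2} \gamma_{234}
Answer: -8


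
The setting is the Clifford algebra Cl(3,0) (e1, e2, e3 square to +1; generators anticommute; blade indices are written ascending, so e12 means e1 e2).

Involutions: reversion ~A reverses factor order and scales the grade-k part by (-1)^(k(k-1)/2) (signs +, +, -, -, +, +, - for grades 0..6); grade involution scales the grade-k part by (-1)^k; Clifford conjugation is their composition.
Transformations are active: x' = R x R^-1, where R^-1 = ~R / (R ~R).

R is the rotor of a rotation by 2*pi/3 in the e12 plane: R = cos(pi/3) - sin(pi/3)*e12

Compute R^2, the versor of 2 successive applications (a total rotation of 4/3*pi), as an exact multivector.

The rotor phase is half the rotation angle and phases add under composition, so 2 steps in the e12 plane accumulate phase 2*(pi/3) = 2*pi/3: R^2 = cos(2*pi/3) - sin(2*pi/3)*e12.
cos(2*pi/3) = -1/2 and sin(2*pi/3) = sqrt(3)/2, so R^2 = -1/2 - sqrt(3)/2*e12. The net rotation is 4/3*pi; the rotor keeps the half-angle phase exactly.
Answer: -1/2 - sqrt(3)/2*e12


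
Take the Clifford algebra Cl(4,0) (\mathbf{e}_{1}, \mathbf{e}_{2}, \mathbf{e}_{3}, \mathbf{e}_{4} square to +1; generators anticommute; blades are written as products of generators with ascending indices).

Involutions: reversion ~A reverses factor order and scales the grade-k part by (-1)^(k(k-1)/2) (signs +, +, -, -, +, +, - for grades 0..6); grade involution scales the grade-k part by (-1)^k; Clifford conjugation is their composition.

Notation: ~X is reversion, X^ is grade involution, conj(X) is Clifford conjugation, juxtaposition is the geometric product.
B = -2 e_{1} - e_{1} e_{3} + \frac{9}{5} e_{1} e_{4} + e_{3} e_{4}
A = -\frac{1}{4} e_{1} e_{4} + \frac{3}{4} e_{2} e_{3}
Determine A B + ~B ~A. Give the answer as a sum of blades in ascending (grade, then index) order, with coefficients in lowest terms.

first term: \frac{9}{20} - \frac{1}{2} e_{4} - \frac{3}{4} e_{1} e_{2} + \frac{1}{4} e_{1} e_{3} + \frac{3}{4} e_{2} e_{4} + \frac{1}{4} e_{3} e_{4} - \frac{3}{2} e_{1} e_{2} e_{3} + \frac{27}{20} e_{1} e_{2} e_{3} e_{4}
second term: \frac{9}{20} - \frac{1}{2} e_{4} + \frac{3}{4} e_{1} e_{2} - \frac{1}{4} e_{1} e_{3} - \frac{3}{4} e_{2} e_{4} - \frac{1}{4} e_{3} e_{4} + \frac{3}{2} e_{1} e_{2} e_{3} + \frac{27}{20} e_{1} e_{2} e_{3} e_{4}
Answer: \frac{9}{10} - e_{4} + \frac{27}{10} e_{1} e_{2} e_{3} e_{4}


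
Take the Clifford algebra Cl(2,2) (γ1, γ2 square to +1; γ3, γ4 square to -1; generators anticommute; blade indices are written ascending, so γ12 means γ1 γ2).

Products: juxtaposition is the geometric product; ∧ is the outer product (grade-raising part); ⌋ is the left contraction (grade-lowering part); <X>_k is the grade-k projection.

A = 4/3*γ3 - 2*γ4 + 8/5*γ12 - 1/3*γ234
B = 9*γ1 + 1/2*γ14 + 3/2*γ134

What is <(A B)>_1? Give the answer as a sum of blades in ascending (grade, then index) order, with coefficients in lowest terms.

step 1: -γ1 - 72/5*γ2 - 1/2*γ12 - 9*γ13 + 20*γ14 - 4/5*γ24 - 1/6*γ123 - 2/3*γ134 - 12/5*γ234 + 3*γ1234
step 2: -γ1 - 72/5*γ2
Answer: -γ1 - 72/5*γ2


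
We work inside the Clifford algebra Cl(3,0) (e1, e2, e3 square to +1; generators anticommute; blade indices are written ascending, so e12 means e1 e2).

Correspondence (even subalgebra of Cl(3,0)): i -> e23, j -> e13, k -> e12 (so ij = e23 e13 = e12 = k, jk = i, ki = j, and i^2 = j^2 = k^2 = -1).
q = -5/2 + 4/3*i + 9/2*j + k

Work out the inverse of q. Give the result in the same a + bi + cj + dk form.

In blades: q = -5/2 + e12 + 9/2*e13 + 4/3*e23.
With qbar = -5/2 - e12 - 9/2*e13 - 4/3*e23 (scalar fixed, mapped units negated), q qbar = 527/18 (the sum of squared coefficients), so q^-1 = qbar / (527/18) = -45/527 - 18/527*e12 - 81/527*e13 - 24/527*e23; translating back:
Answer: -45/527 - 24/527*i - 81/527*j - 18/527*k


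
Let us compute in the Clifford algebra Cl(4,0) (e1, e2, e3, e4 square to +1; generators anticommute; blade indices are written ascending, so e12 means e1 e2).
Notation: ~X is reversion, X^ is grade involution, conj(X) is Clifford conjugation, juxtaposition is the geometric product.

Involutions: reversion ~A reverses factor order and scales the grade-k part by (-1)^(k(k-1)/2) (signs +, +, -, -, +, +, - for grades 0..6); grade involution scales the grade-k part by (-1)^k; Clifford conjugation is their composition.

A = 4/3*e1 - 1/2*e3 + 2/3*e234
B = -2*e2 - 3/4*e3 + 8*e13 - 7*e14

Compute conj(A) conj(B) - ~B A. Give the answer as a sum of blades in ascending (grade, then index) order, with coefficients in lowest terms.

first term: 3/8 + 4*e1 + 32/3*e3 - 28/3*e4 - 8/3*e12 - e13 - e23 - 1/2*e24 + 4/3*e34 - 14/3*e123 - 16/3*e124 - 7/2*e134
second term: 3/8 + 4*e1 + 32/3*e3 - 28/3*e4 + 8/3*e12 + e13 + e23 + 1/2*e24 - 4/3*e34 + 14/3*e123 + 16/3*e124 + 7/2*e134
Answer: -16/3*e12 - 2*e13 - 2*e23 - e24 + 8/3*e34 - 28/3*e123 - 32/3*e124 - 7*e134


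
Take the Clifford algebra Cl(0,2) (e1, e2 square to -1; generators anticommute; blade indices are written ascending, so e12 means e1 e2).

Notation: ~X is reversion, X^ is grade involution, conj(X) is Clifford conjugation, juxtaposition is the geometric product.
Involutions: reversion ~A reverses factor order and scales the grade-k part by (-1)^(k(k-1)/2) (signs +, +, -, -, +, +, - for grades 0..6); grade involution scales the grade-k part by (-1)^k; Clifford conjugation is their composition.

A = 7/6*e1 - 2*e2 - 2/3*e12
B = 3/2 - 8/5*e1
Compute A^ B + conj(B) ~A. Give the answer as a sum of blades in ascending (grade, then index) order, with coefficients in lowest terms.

first term: -28/15 - 7/4*e1 + 61/15*e2 + 11/5*e12
second term: -28/15 + 7/4*e1 - 61/15*e2 - 11/5*e12
Answer: -56/15


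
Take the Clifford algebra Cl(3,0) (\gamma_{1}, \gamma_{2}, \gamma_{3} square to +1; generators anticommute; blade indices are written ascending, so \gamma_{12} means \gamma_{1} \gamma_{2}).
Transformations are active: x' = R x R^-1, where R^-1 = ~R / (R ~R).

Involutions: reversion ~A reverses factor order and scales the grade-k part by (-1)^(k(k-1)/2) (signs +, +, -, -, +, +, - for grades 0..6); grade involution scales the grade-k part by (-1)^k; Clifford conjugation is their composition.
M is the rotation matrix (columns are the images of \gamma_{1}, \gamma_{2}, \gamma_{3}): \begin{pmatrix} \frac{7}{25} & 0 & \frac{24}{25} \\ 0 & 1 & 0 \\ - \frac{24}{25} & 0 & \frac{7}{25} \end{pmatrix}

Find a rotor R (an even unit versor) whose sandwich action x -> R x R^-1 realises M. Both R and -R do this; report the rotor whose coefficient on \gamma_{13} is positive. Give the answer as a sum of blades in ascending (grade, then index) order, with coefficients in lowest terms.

Method: write R = a + b12*\gamma_{12} + b13*\gamma_{13} + b23*\gamma_{23} with a^2 + b12^2 + b13^2 + b23^2 = 1 (so R^-1 = ~R). Expanding the columns R e_j ~R gives tr M = 4a^2 - 1 and, from the antisymmetric part, M21 - M12 = -4a*b12, M13 - M31 = 4a*b13, M32 - M23 = -4a*b23.
Here tr M = \frac{39}{25}, so a^2 = (1 + tr M)/4 = \frac{16}{25} and a = ±\frac{4}{5}. Taking a = \frac{4}{5}: M21 - M12 = 0, M13 - M31 = \frac{48}{25}, M32 - M23 = 0, giving b12 = 0, b13 = \frac{3}{5}, b23 = 0, i.e. R = \frac{4}{5} + \frac{3}{5} \gamma_{13}.
Its \gamma_{13} coefficient is already positive.
Answer: \frac{4}{5} + \frac{3}{5} \gamma_{13}. Uniqueness: Spin(3) -> SO(3) maps R and -R to the same rotation of trace \frac{39}{25}; fixing the sign of the \gamma_{13} coefficient removes the ambiguity.


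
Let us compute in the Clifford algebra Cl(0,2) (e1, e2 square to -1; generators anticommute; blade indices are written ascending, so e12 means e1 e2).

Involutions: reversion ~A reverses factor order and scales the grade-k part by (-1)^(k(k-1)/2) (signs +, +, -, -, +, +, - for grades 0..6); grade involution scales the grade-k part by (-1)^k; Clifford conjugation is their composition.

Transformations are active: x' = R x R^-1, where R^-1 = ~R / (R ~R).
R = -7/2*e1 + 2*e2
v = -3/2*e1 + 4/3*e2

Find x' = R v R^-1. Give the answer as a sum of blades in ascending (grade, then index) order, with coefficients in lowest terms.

~R = -7/2*e1 + 2*e2, and R ~R = -65/4, so R^-1 = ~R / (-65/4).
R v = -95/12 - 5/3*e12
Answer: -149/78*e1 + 8/13*e2


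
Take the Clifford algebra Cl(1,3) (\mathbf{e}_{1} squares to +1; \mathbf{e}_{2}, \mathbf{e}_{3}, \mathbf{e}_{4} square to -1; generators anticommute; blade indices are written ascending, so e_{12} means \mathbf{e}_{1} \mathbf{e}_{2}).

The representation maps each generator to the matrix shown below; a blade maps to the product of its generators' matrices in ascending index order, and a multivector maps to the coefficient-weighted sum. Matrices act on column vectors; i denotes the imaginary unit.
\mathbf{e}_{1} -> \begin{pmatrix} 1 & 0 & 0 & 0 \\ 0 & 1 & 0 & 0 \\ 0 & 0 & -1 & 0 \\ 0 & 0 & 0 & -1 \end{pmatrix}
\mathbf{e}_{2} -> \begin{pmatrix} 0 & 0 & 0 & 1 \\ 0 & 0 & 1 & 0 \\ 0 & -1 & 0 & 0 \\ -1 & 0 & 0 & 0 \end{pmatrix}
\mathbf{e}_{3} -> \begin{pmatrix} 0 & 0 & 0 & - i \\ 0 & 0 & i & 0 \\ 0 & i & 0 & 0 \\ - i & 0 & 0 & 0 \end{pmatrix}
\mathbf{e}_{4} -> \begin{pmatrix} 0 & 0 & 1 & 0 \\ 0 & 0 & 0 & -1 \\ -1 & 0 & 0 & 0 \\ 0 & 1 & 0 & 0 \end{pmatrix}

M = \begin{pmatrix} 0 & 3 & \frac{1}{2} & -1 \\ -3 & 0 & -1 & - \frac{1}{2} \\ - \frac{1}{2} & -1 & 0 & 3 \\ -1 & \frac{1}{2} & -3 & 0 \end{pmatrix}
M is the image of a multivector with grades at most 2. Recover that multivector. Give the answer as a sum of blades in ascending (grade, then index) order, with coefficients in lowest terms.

Method: the blade images are trace-orthogonal — tr(rho(e_A) rho(e_B)^-1) = 4 if A = B and 0 otherwise — and rho(e_A)^-1 = (e_A)^2 * rho(e_A) with (e_A)^2 = +1 or -1, so the coefficient of e_A in the preimage is (e_A)^2 * tr(M rho(e_A))/4.
Nonzero projections over blades of grade <= 2: e_{4}: (e_{4})^2 = -1, tr(M rho(e_{4})) = -2, coefficient \frac{1}{2}; e_{12}: (e_{12})^2 = +1, tr(M rho(e_{12})) = -4, coefficient -1; e_{24}: (e_{24})^2 = -1, tr(M rho(e_{24})) = -12, coefficient 3. Every other blade of grade <= 2 projects to 0.
Answer: \frac{1}{2} e_{4} - e_{12} + 3 e_{24}


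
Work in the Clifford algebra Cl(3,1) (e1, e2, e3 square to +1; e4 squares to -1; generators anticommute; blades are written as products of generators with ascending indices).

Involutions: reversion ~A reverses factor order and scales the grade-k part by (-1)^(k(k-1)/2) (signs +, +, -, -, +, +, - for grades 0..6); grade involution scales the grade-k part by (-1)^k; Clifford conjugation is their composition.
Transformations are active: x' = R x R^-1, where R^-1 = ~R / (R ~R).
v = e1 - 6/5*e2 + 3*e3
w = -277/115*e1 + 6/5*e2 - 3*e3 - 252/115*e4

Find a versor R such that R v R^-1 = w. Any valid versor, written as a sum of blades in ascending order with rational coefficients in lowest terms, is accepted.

Here q(v) = q(w) = 286/25; the classical choice R = v + w = -162/115*e1 - 252/115*e4 then realises v -> w under the sandwich.
Answer: -162/115*e1 - 252/115*e4


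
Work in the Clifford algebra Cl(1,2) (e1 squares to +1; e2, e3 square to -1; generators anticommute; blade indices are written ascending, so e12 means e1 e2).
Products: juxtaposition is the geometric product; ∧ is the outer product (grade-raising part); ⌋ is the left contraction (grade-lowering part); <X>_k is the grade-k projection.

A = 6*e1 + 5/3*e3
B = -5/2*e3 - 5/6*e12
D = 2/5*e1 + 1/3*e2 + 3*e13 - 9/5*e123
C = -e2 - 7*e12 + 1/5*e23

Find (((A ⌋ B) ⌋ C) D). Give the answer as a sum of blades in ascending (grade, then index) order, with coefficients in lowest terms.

step 1: 25/6 - 5*e2
step 2: -5 + 35*e1 - 25/6*e2 + e3 - 175/6*e12 + 5/6*e23
step 3: 277/18 + 110/9*e1 + 10*e2 + 1420/9*e3 + 379/30*e12 - 79/10*e13 + 145/6*e23 + 131/6*e123
Answer: 277/18 + 110/9*e1 + 10*e2 + 1420/9*e3 + 379/30*e12 - 79/10*e13 + 145/6*e23 + 131/6*e123


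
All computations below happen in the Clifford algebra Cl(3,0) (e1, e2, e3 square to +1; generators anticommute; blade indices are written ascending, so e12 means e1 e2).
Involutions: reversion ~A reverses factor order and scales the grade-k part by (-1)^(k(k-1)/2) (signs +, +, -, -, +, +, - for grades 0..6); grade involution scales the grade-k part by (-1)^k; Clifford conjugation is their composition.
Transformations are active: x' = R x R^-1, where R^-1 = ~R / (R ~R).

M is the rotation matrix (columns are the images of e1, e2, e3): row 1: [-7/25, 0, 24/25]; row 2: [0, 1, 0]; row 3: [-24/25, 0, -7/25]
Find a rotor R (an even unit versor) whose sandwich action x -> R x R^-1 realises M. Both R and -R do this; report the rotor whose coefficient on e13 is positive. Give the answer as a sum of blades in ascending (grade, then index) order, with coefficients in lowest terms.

Method: write R = a + b12*e12 + b13*e13 + b23*e23 with a^2 + b12^2 + b13^2 + b23^2 = 1 (so R^-1 = ~R). Expanding the columns R e_j ~R gives tr M = 4a^2 - 1 and, from the antisymmetric part, M21 - M12 = -4a*b12, M13 - M31 = 4a*b13, M32 - M23 = -4a*b23.
Here tr M = 11/25, so a^2 = (1 + tr M)/4 = 9/25 and a = ±3/5. Taking a = 3/5: M21 - M12 = 0, M13 - M31 = 48/25, M32 - M23 = 0, giving b12 = 0, b13 = 4/5, b23 = 0, i.e. R = 3/5 + 4/5*e13.
Its e13 coefficient is already positive.
Answer: 3/5 + 4/5*e13. Why the constraint matters: R and -R act identically through the sandwich — M has trace 11/25 either way — so only the sign condition on e13 picks one of the two preimages.


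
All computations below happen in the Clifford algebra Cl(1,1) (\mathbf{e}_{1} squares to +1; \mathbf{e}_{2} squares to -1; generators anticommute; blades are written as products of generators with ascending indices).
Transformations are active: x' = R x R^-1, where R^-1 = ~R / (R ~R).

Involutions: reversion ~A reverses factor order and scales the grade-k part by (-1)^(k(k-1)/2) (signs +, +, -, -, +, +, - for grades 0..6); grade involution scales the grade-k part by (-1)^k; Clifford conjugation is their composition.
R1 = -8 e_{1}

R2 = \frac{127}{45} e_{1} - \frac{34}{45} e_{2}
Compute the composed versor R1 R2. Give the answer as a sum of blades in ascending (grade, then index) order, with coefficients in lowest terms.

Distribute over the terms of R1 (each basis-blade product reordered to ascending indices, repeated generators contracted through their squares):
(-8 e_{1}) R2 = -\frac{1016}{45} + \frac{272}{45} e_{1} e_{2}
Answer: -\frac{1016}{45} + \frac{272}{45} e_{1} e_{2}


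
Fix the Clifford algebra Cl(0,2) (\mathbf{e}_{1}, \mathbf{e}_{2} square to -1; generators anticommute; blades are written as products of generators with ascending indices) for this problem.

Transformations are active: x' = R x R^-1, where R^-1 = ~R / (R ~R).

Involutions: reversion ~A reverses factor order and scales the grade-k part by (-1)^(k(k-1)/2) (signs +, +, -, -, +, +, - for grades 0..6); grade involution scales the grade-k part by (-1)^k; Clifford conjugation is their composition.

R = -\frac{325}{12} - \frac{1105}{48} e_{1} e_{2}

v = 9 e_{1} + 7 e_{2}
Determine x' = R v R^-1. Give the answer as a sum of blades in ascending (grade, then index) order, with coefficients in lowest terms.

~R = -\frac{325}{12} + \frac{1105}{48} e_{1} e_{2}, and R ~R = \frac{2911025}{2304}, so R^-1 = ~R / (\frac{2911025}{2304}).
R v = -\frac{3965}{48} e_{1} - \frac{19045}{48} e_{2}
Answer: -\frac{3761}{689} e_{1} + \frac{6897}{689} e_{2}


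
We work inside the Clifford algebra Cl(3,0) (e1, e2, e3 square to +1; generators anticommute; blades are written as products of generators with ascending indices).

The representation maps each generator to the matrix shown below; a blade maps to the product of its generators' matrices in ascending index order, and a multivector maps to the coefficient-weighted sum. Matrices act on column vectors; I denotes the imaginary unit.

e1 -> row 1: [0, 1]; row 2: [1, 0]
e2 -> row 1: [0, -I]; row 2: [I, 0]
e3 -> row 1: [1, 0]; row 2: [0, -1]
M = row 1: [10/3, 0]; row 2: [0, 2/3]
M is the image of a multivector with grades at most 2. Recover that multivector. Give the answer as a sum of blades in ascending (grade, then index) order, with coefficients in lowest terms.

Method: 1, rho(e1), rho(e2), rho(e3) form a trace-orthogonal basis of the 2x2 complex matrices (tr(X Y) = 2 if X = Y, else 0), so M = m0*1 + m1*rho(e1) + m2*rho(e2) + m3*rho(e3) with m0 = tr(M)/2 = 2, m1 = tr(M rho(e1))/2 = 0, m2 = tr(M rho(e2))/2 = 0, m3 = tr(M rho(e3))/2 = 4/3.
Multiplying table entries, the bivector images are rho(e1 e2) = I*rho(e3), rho(e1 e3) = -I*rho(e2), rho(e2 e3) = I*rho(e1); with real blade coefficients the real parts of m0..m3 are the coefficients of 1, e1, e2, e3 and the imaginary parts give the bivectors (e2 e3: Im m1, e1 e3: -Im m2, e1 e2: Im m3).
Answer: 2 + 4/3*e3


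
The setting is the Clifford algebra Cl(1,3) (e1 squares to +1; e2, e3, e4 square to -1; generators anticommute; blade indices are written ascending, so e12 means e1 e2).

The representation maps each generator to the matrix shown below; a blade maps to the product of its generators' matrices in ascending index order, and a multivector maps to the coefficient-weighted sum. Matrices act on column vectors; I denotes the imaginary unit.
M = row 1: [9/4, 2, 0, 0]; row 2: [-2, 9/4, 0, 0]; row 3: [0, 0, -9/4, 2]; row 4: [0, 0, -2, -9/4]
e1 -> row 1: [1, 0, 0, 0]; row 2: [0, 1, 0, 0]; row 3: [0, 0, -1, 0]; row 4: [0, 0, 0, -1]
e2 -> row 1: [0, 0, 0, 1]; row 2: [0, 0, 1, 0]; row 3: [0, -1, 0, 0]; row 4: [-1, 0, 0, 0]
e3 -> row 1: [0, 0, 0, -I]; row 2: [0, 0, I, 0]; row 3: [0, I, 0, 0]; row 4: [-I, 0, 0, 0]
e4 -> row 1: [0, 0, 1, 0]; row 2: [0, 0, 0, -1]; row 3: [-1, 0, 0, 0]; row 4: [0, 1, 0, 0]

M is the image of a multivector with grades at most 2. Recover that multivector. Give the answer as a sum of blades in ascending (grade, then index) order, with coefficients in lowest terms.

Method: the blade images are trace-orthogonal — tr(rho(e_A) rho(e_B)^-1) = 4 if A = B and 0 otherwise — and rho(e_A)^-1 = (e_A)^2 * rho(e_A) with (e_A)^2 = +1 or -1, so the coefficient of e_A in the preimage is (e_A)^2 * tr(M rho(e_A))/4.
Nonzero projections over blades of grade <= 2: e1: (e1)^2 = +1, tr(M rho(e1)) = 9, coefficient 9/4; e24: (e24)^2 = -1, tr(M rho(e24)) = -8, coefficient 2. Every other blade of grade <= 2 projects to 0.
Answer: 9/4*e1 + 2*e24


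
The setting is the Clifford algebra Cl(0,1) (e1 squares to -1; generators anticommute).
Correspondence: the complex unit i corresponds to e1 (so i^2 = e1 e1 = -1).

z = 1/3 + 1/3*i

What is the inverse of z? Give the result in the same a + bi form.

In blades: z = 1/3 + 1/3*e1.
With qbar = 1/3 - 1/3*e1 (scalar fixed, mapped units negated), z qbar = 2/9 (the sum of squared coefficients), so z^-1 = qbar / (2/9) = 3/2 - 3/2*e1; translating back:
Answer: 3/2 - 3/2*i


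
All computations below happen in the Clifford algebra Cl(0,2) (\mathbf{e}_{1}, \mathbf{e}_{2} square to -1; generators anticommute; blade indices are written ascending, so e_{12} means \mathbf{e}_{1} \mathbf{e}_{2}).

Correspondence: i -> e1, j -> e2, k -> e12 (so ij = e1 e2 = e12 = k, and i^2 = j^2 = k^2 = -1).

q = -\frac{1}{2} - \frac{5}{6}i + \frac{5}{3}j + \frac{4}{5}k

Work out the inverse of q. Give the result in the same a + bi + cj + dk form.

In blades: q = -\frac{1}{2} - \frac{5}{6} e_{1} + \frac{5}{3} e_{2} + \frac{4}{5} e_{12}.
With qbar = -\frac{1}{2} + \frac{5}{6} e_{1} - \frac{5}{3} e_{2} - \frac{4}{5} e_{12} (scalar fixed, mapped units negated), q qbar = \frac{1963}{450} (the sum of squared coefficients), so q^-1 = qbar / (\frac{1963}{450}) = -\frac{225}{1963} + \frac{375}{1963} e_{1} - \frac{750}{1963} e_{2} - \frac{360}{1963} e_{12}; translating back:
Answer: -\frac{225}{1963} + \frac{375}{1963}i - \frac{750}{1963}j - \frac{360}{1963}k


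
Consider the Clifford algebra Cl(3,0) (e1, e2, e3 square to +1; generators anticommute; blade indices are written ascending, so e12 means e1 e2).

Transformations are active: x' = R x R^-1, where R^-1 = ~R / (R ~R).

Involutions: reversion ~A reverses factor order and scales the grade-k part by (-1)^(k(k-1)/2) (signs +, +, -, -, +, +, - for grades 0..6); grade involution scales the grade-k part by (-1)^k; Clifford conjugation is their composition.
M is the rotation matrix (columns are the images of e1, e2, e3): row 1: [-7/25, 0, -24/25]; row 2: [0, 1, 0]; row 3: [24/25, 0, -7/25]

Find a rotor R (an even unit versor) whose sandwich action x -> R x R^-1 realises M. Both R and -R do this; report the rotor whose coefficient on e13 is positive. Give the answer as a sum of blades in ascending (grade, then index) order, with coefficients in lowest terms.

Method: write R = a + b12*e12 + b13*e13 + b23*e23 with a^2 + b12^2 + b13^2 + b23^2 = 1 (so R^-1 = ~R). Expanding the columns R e_j ~R gives tr M = 4a^2 - 1 and, from the antisymmetric part, M21 - M12 = -4a*b12, M13 - M31 = 4a*b13, M32 - M23 = -4a*b23.
Here tr M = 11/25, so a^2 = (1 + tr M)/4 = 9/25 and a = ±3/5. Taking a = 3/5: M21 - M12 = 0, M13 - M31 = -48/25, M32 - M23 = 0, giving b12 = 0, b13 = -4/5, b23 = 0, i.e. R = 3/5 - 4/5*e13.
Its e13 coefficient is negative, so report the other preimage -R.
Answer: -3/5 + 4/5*e13. Sheet selection: the two-to-one cover makes ±R indistinguishable at the matrix level (trace 11/25), so uniqueness comes from the required sign on e13.


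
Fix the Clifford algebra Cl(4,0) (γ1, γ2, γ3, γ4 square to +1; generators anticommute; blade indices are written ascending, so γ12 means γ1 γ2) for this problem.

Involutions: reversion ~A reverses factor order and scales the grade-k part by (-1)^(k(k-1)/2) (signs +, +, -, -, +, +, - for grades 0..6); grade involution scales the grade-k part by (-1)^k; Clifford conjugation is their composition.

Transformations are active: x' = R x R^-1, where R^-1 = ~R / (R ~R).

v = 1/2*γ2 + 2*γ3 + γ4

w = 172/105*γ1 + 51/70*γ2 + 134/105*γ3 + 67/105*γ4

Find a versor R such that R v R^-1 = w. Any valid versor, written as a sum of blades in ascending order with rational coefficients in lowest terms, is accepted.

Here q(v) = q(w) = 21/4; the classical choice R = v + w = 172/105*γ1 + 43/35*γ2 + 344/105*γ3 + 172/105*γ4 then realises v -> w under the sandwich.
Answer: 172/105*γ1 + 43/35*γ2 + 344/105*γ3 + 172/105*γ4


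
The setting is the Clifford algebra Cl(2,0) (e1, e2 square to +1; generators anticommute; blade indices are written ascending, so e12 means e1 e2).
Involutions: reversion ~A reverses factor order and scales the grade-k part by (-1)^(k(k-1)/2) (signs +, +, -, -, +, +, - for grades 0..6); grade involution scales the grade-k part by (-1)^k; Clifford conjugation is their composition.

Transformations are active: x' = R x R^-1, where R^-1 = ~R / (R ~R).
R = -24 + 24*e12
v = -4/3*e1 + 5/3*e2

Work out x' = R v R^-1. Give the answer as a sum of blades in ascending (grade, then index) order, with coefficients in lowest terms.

~R = -24 - 24*e12, and R ~R = 1152, so R^-1 = ~R / (1152).
R v = 72*e1 - 8*e2
Answer: -5/3*e1 - 4/3*e2


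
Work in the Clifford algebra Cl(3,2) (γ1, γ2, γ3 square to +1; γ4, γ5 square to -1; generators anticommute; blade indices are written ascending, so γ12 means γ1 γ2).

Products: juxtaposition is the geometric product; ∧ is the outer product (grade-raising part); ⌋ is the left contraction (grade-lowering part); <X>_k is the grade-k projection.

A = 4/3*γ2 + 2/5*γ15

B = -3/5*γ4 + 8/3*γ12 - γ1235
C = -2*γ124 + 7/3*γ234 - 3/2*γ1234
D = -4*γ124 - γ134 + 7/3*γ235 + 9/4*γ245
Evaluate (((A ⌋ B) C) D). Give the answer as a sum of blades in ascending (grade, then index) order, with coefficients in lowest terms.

step 1: -32/9*γ1 - 2/5*γ23 + 4/3*γ135
step 2: 14/15*γ4 - 3/5*γ14 + 64/9*γ24 - 4/5*γ134 + 16/3*γ234 - 2*γ245 - 224/27*γ1234 + 28/9*γ1245 + 8/3*γ2345
step 3: 53/10 - 319/9*γ1 - 1444/135*γ2 + 5209/135*γ3 + 56/9*γ4 + 256/9*γ5 + 136/15*γ12 - 102/5*γ13 - 8*γ15 - 16/5*γ23 + 21/10*γ25 + 14/3*γ34 - 12*γ35 - 112/9*γ45 - 64/9*γ123 - 241/60*γ125 - 196/27*γ134 + 88/3*γ135 + 1568/81*γ145 + 28/9*γ235 + 448/27*γ345 - 1/5*γ1235 + 28/15*γ1245 + 98/45*γ2345 - 7/5*γ12345
Answer: 53/10 - 319/9*γ1 - 1444/135*γ2 + 5209/135*γ3 + 56/9*γ4 + 256/9*γ5 + 136/15*γ12 - 102/5*γ13 - 8*γ15 - 16/5*γ23 + 21/10*γ25 + 14/3*γ34 - 12*γ35 - 112/9*γ45 - 64/9*γ123 - 241/60*γ125 - 196/27*γ134 + 88/3*γ135 + 1568/81*γ145 + 28/9*γ235 + 448/27*γ345 - 1/5*γ1235 + 28/15*γ1245 + 98/45*γ2345 - 7/5*γ12345


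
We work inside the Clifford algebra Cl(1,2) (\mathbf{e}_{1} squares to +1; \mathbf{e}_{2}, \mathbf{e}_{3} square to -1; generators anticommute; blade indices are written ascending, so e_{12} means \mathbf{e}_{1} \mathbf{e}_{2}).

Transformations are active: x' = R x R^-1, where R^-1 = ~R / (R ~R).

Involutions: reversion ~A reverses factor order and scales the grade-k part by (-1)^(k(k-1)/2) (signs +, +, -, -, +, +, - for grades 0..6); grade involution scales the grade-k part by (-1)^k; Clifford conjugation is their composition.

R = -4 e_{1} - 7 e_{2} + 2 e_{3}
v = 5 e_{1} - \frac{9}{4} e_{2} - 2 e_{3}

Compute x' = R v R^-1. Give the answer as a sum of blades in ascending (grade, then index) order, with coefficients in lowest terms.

~R = -4 e_{1} - 7 e_{2} + 2 e_{3}, and R ~R = -37, so R^-1 = ~R / (-37).
R v = -\frac{127}{4} + 44 e_{12} - 2 e_{13} + \frac{37}{2} e_{23}
Answer: -\frac{439}{37} e_{1} - \frac{1445}{148} e_{2} + \frac{201}{37} e_{3}


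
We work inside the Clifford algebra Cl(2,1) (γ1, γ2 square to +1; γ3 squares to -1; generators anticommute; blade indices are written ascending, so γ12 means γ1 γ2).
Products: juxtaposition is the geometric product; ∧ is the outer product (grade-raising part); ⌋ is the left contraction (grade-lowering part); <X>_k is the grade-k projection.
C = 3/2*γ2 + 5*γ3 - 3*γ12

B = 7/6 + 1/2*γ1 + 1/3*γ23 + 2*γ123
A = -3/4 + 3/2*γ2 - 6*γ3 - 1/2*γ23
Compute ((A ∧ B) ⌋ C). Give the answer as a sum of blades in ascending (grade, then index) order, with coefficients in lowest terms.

step 1: -7/8 - 3/8*γ1 + 7/4*γ2 - 7*γ3 - 3/4*γ12 + 3*γ13 - 5/6*γ23 - 7/4*γ123
step 2: 283/8 + 21/4*γ1 - 3/16*γ2 - 35/8*γ3 + 21/8*γ12
Answer: 283/8 + 21/4*γ1 - 3/16*γ2 - 35/8*γ3 + 21/8*γ12


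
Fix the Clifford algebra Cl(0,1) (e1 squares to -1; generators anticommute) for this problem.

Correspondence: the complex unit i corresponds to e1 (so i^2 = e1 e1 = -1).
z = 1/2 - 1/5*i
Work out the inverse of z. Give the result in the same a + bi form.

In blades: z = 1/2 - 1/5*e1.
With qbar = 1/2 + 1/5*e1 (scalar fixed, mapped units negated), z qbar = 29/100 (the sum of squared coefficients), so z^-1 = qbar / (29/100) = 50/29 + 20/29*e1; translating back:
Answer: 50/29 + 20/29*i


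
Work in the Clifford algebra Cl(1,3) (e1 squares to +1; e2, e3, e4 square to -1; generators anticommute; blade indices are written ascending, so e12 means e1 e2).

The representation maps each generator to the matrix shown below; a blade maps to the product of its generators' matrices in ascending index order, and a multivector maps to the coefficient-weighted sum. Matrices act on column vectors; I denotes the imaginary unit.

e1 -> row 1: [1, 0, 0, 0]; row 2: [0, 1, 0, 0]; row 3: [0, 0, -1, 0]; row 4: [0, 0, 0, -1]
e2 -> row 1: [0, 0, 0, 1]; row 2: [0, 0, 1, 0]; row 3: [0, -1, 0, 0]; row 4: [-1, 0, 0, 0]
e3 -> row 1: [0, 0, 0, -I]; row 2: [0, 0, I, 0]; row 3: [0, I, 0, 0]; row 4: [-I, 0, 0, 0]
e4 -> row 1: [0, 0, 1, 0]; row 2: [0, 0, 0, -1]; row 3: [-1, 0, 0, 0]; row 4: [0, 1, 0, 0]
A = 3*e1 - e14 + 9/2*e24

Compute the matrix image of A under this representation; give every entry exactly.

Bivector images (products of the table entries): rho(e14) = rho(e1)rho(e4) = row 1: [0, 0, 1, 0]; row 2: [0, 0, 0, -1]; row 3: [1, 0, 0, 0]; row 4: [0, -1, 0, 0]; rho(e24) = rho(e2)rho(e4) = row 1: [0, 1, 0, 0]; row 2: [-1, 0, 0, 0]; row 3: [0, 0, 0, 1]; row 4: [0, 0, -1, 0].
M = (3)*rho(e1) + (-1)*rho(e14) + (9/2)*rho(e24), summed entrywise:
Answer: row 1: [3, 9/2, -1, 0]; row 2: [-9/2, 3, 0, 1]; row 3: [-1, 0, -3, 9/2]; row 4: [0, 1, -9/2, -3]


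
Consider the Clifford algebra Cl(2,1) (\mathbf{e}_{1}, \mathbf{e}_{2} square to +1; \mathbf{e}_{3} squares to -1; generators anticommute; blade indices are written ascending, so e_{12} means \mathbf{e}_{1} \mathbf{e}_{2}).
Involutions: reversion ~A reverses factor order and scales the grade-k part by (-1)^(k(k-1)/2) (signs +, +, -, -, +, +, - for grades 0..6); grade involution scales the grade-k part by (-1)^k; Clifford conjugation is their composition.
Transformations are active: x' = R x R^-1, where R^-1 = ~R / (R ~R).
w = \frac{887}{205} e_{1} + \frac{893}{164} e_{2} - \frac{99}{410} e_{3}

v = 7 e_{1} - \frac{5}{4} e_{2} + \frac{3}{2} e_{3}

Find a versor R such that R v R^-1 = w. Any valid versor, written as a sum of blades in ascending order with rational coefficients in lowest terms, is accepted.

Reasoning: v^2 = w^2 = \frac{773}{16} since conjugation preserves the quadratic form; R = v + w = \frac{2322}{205} e_{1} + \frac{172}{41} e_{2} + \frac{258}{205} e_{3} is then valid when invertible, keeping its own part and reversing (v - w)/2.
Answer: \frac{2322}{205} e_{1} + \frac{172}{41} e_{2} + \frac{258}{205} e_{3}


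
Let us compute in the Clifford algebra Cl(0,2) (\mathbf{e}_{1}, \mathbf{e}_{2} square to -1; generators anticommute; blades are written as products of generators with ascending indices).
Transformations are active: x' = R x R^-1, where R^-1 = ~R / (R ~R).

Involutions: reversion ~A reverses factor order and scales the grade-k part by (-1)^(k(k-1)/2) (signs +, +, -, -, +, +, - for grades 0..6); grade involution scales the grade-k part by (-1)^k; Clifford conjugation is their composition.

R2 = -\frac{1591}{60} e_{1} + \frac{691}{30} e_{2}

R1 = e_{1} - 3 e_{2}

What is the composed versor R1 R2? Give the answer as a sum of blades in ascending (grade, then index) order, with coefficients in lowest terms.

Distribute over the terms of R1 (each basis-blade product reordered to ascending indices, repeated generators contracted through their squares):
(e_{1}) R2 = \frac{1591}{60} + \frac{691}{30} e_{1} e_{2}
(-3 e_{2}) R2 = \frac{691}{10} - \frac{1591}{20} e_{1} e_{2}
Summing the partial products and collecting blades:
Answer: \frac{5737}{60} - \frac{3391}{60} e_{1} e_{2}


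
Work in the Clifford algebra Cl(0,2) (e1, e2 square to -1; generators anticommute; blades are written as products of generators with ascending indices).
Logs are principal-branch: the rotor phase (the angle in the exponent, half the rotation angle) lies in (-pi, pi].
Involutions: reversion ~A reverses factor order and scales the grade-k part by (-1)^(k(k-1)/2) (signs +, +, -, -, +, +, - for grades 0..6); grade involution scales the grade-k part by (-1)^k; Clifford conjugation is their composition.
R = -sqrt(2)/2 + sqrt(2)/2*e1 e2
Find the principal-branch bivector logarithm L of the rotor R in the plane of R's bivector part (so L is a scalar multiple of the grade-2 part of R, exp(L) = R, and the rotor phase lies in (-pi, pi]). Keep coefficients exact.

The scalar part of R is -sqrt(2)/2, which fixes the principal-branch rotor phase; the unit plane is then the bivector part divided by the sine of that phase, and L is that plane scaled by the phase.
Concretely: cos(phase) = -sqrt(2)/2 gives phase = ±3*pi/4, and since phase/sin(phase) is even the sign is immaterial: L = (phase/sin(phase)) * <R>_2 = (3*sqrt(2)*pi/4) * <R>_2.
Answer: 3*pi/4*e1 e2


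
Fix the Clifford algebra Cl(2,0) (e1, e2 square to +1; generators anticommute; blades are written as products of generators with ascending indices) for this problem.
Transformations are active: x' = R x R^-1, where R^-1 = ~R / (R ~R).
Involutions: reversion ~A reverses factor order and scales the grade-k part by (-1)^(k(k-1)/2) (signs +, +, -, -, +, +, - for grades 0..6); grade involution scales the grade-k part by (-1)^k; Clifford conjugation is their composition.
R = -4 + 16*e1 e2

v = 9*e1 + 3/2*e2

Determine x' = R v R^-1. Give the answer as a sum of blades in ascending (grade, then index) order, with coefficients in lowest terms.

~R = -4 - 16*e1 e2, and R ~R = 272, so R^-1 = ~R / (272).
R v = -12*e1 - 150*e2
Answer: -147/17*e1 + 99/34*e2


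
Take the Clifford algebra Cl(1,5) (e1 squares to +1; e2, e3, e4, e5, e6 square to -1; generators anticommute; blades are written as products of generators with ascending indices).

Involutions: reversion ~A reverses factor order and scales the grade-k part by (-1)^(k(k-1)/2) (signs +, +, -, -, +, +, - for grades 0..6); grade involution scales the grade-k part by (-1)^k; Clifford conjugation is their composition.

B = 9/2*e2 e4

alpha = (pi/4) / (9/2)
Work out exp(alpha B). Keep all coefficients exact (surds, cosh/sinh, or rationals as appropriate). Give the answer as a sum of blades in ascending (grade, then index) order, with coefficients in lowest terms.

B^2 = (9/2)^2*(e2 e4)^2 = 81/4*(-1) = -81/4 (a basis 2-blade squares to minus the product of its generators' squares).
B^2 = -81/4 — the negative square puts this in the circular regime; l = 9/2, alpha*l = pi/4, so exp(alpha B) = cos(pi/4) + (sin(pi/4)/(9/2))*B = sqrt(2)/2 + (sqrt(2)/9)*B.
Answer: sqrt(2)/2 + sqrt(2)/2*e2 e4


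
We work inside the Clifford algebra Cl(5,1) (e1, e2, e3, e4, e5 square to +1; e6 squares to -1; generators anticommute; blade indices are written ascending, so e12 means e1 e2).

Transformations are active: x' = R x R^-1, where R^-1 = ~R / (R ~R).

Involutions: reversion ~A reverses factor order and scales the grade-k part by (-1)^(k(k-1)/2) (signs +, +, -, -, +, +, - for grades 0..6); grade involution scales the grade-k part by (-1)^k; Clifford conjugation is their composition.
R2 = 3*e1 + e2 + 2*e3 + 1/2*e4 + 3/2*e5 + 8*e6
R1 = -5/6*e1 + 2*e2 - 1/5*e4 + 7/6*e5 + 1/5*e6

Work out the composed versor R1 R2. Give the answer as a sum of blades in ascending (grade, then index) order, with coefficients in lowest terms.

Distribute over the terms of R1 (each basis-blade product reordered to ascending indices, repeated generators contracted through their squares):
(-5/6*e1) R2 = -5/2 - 5/6*e12 - 5/3*e13 - 5/12*e14 - 5/4*e15 - 20/3*e16
(2*e2) R2 = 2 - 6*e12 + 4*e23 + e24 + 3*e25 + 16*e26
(-1/5*e4) R2 = -1/10 + 3/5*e14 + 1/5*e24 + 2/5*e34 - 3/10*e45 - 8/5*e46
(7/6*e5) R2 = 7/4 - 7/2*e15 - 7/6*e25 - 7/3*e35 - 7/12*e45 + 28/3*e56
(1/5*e6) R2 = -8/5 - 3/5*e16 - 1/5*e26 - 2/5*e36 - 1/10*e46 - 3/10*e56
Summing the partial products and collecting blades:
Answer: -9/20 - 41/6*e12 - 5/3*e13 + 11/60*e14 - 19/4*e15 - 109/15*e16 + 4*e23 + 6/5*e24 + 11/6*e25 + 79/5*e26 + 2/5*e34 - 7/3*e35 - 2/5*e36 - 53/60*e45 - 17/10*e46 + 271/30*e56


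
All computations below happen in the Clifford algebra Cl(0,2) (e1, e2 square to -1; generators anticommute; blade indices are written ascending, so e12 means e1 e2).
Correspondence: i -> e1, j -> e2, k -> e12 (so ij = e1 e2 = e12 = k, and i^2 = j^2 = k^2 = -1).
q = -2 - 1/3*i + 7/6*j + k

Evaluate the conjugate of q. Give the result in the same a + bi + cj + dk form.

In blades: q = -2 - 1/3*e1 + 7/6*e2 + e12.
Conjugation here is Clifford conjugation: the scalar is fixed and the grade-1 and grade-2 blades all flip sign, giving -2 + 1/3*e1 - 7/6*e2 - e12; translating back:
Answer: -2 + 1/3*i - 7/6*j - k


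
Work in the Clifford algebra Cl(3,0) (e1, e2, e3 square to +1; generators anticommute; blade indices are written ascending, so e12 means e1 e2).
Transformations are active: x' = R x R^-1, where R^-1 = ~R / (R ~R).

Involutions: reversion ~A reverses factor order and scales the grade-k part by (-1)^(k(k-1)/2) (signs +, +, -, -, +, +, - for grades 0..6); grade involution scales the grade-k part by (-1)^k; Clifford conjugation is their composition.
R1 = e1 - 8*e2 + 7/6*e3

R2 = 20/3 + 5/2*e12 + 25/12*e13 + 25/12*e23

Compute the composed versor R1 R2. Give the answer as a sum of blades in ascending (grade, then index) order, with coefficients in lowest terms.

Distribute over the terms of R1 (each basis-blade product reordered to ascending indices, repeated generators contracted through their squares):
(e1) R2 = 20/3*e1 + 5/2*e2 + 25/12*e3 + 25/12*e123
(-8*e2) R2 = 20*e1 - 160/3*e2 - 50/3*e3 + 50/3*e123
(7/6*e3) R2 = -175/72*e1 - 175/72*e2 + 70/9*e3 + 35/12*e123
Summing the partial products and collecting blades:
Answer: 1745/72*e1 - 3835/72*e2 - 245/36*e3 + 65/3*e123


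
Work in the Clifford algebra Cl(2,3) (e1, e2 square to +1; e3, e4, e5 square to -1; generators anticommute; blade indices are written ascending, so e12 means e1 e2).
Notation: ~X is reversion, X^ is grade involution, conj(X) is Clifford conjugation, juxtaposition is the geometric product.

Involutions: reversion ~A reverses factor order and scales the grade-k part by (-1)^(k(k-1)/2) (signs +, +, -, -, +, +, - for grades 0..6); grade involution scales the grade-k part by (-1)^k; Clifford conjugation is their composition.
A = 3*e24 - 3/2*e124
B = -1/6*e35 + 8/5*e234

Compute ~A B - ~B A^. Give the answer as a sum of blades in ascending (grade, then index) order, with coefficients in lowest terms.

first term: 24/5*e3 - 12/5*e13 - 1/2*e2345 + 1/4*e12345
second term: 24/5*e3 - 12/5*e13 - 1/2*e2345 - 1/4*e12345
Answer: 1/2*e12345
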